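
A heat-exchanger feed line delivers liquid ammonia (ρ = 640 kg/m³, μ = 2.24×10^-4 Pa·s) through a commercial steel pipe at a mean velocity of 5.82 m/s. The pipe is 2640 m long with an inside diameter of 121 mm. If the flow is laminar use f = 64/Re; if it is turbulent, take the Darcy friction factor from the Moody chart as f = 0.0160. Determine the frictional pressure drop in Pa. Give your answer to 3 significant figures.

Reynolds number Re = ρVD/μ = 640 · 5.82 · 0.121 / 0.000224 = 2.012e+06.
Re > 4000 → turbulent; use the Moody-chart value f = 0.0160.
Darcy-Weisbach: ΔP = f(L/D)(ρV²/2) = 0.016·(2640/0.121)·(640·5.82²/2) = 0.016·2.182e+04·1.084e+04 = 3.784e+06 Pa.

ΔP ≈ 3.78×10^6 Pa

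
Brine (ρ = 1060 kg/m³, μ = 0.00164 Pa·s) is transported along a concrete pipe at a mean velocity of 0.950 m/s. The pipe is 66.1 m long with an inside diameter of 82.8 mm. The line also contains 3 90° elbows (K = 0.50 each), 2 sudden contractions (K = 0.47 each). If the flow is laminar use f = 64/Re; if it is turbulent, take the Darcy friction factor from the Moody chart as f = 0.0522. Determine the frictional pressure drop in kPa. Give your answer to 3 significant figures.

Reynolds number Re = ρVD/μ = 1060 · 0.95 · 0.0828 / 0.00164 = 5.084e+04.
Re > 4000 → turbulent; use the Moody-chart value f = 0.0522.
Total minor-loss coefficient ΣK = 3·0.5 + 2·0.47 = 2.44.
ΔP = [f·L/D + ΣK]·(ρV²/2) = [0.0522·66.1/0.0828 + 2.44]·(1060·0.95²/2) = [41.67 + 2.44]·478.3 = 2.11e+04 Pa.
ΔP = 2.11e+04 Pa = 21.1 kPa.

ΔP ≈ 21.1 kPa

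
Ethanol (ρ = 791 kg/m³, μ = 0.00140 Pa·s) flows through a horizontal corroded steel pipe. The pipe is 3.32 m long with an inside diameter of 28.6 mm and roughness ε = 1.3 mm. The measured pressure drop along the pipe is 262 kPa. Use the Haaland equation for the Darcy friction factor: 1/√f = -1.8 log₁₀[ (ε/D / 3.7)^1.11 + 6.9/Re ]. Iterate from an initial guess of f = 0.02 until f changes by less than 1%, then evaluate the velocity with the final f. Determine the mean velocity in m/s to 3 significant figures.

Rearranging Darcy-Weisbach: V = √(2·ΔP·D/(f·L·ρ)). With ε/D = 0.0013/0.0286 = 0.0455, iterate starting from f = 0.02:
  f = 0.02 → V = √(2·2.62e+05·0.0286/(0.02·3.32·791)) = 16.89 m/s; Re = ρVD/μ = 2.73e+05; f → 0.06871
  f = 0.06871 → V = 9.113 m/s; Re = 1.473e+05; f → 0.06879
Converged (Δf/f < 1%). With the final f = 0.06879: V = √(2·2.62e+05·0.0286/(0.06879·3.32·791)) = 9.108 m/s.

V ≈ 9.11 m/s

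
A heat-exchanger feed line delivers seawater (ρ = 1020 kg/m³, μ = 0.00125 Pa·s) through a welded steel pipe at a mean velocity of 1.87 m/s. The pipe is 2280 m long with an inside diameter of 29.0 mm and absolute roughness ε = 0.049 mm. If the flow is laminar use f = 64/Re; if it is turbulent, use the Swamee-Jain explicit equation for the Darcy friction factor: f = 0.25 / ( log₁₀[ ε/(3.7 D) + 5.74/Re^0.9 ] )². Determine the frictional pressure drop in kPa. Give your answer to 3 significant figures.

ΔP ≈ 3700 kPa

Reynolds number Re = ρVD/μ = 1020 · 1.87 · 0.029 / 0.00125 = 4.425e+04.
Re > 4000 → turbulent. Relative roughness ε/D = 4.9e-05/0.029 = 0.00169. Swamee-Jain: f = 0.25/(log₁₀[0.00169/3.7 + 5.74/4.425e+04^0.9])² = 0.25/(log₁₀[0.000457 + 0.000378])² = 0.25/(-3.078)² = 0.02638.
Darcy-Weisbach: ΔP = f(L/D)(ρV²/2) = 0.02638·(2280/0.029)·(1020·1.87²/2) = 0.02638·7.862e+04·1783 = 3.699e+06 Pa.
ΔP = 3.699e+06 Pa = 3700 kPa.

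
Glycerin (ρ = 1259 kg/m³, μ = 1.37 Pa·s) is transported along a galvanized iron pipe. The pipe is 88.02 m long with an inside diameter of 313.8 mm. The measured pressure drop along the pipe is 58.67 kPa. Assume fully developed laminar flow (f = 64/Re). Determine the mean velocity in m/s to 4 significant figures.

V ≈ 1.497 m/s

For laminar flow, f = 64/Re with Re = ρVD/μ, so Darcy-Weisbach reduces to ΔP = 32μLV/D². Solving for V: V = ΔP·D²/(32μL) = 5.867e+04·(0.3138)²/(32·1.37·88.02) = 1.497 m/s.
Check: Re = ρVD/μ = 1259·1.497·0.3138/1.37 = 431.7 < 2300, so the laminar assumption holds.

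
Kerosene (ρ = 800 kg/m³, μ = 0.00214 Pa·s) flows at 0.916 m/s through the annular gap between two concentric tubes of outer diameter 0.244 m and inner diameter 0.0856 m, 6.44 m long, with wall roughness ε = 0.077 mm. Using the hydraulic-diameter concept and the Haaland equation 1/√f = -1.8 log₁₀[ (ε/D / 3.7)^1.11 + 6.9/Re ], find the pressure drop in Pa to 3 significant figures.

Hydraulic diameter D_h = 4A/P = D_o - D_i = 0.244 - 0.0856 = 0.1584 m.
Re = ρVD_h/μ = 800·0.916·0.1584/0.00214 = 5.424e+04.
ε/D_h = 7.7e-05/0.1584 = 0.000486; Haaland gives 1/√f = -1.8 log₁₀[4.92e-05+0.000127] = 6.756, so f = 0.02191.
ΔP = f(L/D_h)(ρV²/2) = 0.02191·6.44/0.1584·335.6 = 298.9 Pa.

ΔP ≈ 299 Pa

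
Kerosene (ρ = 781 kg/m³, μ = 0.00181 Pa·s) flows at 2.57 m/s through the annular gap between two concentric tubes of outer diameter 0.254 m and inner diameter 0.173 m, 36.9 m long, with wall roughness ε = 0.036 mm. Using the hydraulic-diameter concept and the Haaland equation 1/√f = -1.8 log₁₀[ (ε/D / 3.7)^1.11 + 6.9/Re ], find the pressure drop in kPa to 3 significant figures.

ΔP ≈ 23.6 kPa

Hydraulic diameter D_h = 4A/P = D_o - D_i = 0.254 - 0.173 = 0.081 m.
Re = ρVD_h/μ = 781·2.57·0.081/0.00181 = 8.982e+04.
ε/D_h = 3.6e-05/0.081 = 0.000444; Haaland gives 1/√f = -1.8 log₁₀[4.45e-05+7.68e-05] = 7.049, so f = 0.02013.
ΔP = f(L/D_h)(ρV²/2) = 0.02013·36.9/0.081·2579 = 2.365e+04 Pa.
ΔP = 23.6 kPa.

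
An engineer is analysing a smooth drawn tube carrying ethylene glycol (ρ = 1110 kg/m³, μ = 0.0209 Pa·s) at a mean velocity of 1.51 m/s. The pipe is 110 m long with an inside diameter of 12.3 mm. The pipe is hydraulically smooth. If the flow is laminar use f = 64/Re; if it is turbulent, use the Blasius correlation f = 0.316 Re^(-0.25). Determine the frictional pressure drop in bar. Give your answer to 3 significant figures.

ΔP ≈ 7.34 bar

Reynolds number Re = ρVD/μ = 1110 · 1.51 · 0.0123 / 0.0209 = 986.4.
Re < 2300 → laminar flow, so f = 64/Re = 64/986.4 = 0.06488 (the turbulent correlation is not needed).
Darcy-Weisbach: ΔP = f(L/D)(ρV²/2) = 0.06488·(110/0.0123)·(1110·1.51²/2) = 0.06488·8943·1265 = 7.343e+05 Pa.
ΔP = 7.343e+05 Pa = 7.34 bar.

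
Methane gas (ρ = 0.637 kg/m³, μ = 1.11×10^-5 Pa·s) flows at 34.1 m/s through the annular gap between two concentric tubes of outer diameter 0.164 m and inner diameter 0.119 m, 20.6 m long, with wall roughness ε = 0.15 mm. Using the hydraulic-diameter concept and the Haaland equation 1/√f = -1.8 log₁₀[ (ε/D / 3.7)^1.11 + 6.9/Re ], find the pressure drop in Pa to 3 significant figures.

Hydraulic diameter D_h = 4A/P = D_o - D_i = 0.164 - 0.119 = 0.045 m.
Re = ρVD_h/μ = 0.637·34.1·0.045/1.11e-05 = 8.806e+04.
ε/D_h = 0.00015/0.045 = 0.00333; Haaland gives 1/√f = -1.8 log₁₀[0.000417+7.84e-05] = 5.95, so f = 0.02825.
ΔP = f(L/D_h)(ρV²/2) = 0.02825·20.6/0.045·370.4 = 4789 Pa.

ΔP ≈ 4790 Pa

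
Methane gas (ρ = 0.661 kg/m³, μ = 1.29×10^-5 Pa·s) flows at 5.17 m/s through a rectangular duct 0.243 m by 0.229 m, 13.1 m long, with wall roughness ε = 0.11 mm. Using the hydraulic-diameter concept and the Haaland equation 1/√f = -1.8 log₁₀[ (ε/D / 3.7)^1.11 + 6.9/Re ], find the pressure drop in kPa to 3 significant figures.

Hydraulic diameter D_h = 4A/P = 4·(0.243·0.229)/(2·(0.243+0.229)) = 0.2226/0.944 = 0.2358 m.
Re = ρVD_h/μ = 0.661·5.17·0.2358/1.29e-05 = 6.246e+04.
ε/D_h = 0.00011/0.2358 = 0.000467; Haaland gives 1/√f = -1.8 log₁₀[4.7e-05+0.00011] = 6.845, so f = 0.02134.
ΔP = f(L/D_h)(ρV²/2) = 0.02134·13.1/0.2358·8.834 = 10.47 Pa.
ΔP = 0.0105 kPa.

ΔP ≈ 0.0105 kPa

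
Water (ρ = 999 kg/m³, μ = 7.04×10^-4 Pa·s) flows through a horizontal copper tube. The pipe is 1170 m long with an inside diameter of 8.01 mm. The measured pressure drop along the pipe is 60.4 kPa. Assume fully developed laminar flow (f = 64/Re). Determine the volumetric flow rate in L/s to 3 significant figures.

For laminar flow, f = 64/Re with Re = ρVD/μ, so Darcy-Weisbach reduces to ΔP = 32μLV/D². Solving for V: V = ΔP·D²/(32μL) = 6.04e+04·(0.00801)²/(32·0.000704·1170) = 0.147 m/s.
Check: Re = ρVD/μ = 999·0.147·0.00801/0.000704 = 1671 < 2300, so the laminar assumption holds.
Q = V·A = 0.147·(π/4·0.00801²) = 7.409e-06 m³/s = 0.00741 L/s.

Q ≈ 0.00741 L/s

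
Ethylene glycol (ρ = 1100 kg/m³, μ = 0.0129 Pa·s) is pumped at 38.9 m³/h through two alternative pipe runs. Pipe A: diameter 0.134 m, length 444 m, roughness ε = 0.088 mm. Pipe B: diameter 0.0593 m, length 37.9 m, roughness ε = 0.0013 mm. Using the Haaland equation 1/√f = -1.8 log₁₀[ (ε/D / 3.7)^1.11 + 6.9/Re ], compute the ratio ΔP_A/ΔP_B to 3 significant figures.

Pipe A: V = Q/A = 0.01081/0.0141 = 0.7662 m/s; Re = 8755; ε/D = 0.000657; Haaland → f = 0.03281; ΔP_A = f(L/D)(ρV²/2) = 3.51e+04 Pa.
Pipe B: V = Q/A = 0.01081/0.002762 = 3.912 m/s; Re = 1.978e+04; ε/D = 2.19e-05; Haaland → f = 0.02585; ΔP_B = f(L/D)(ρV²/2) = 1.391e+05 Pa.
ΔP_A/ΔP_B = 3.51e+04/1.391e+05 = 0.252.

ΔP_A/ΔP_B ≈ 0.252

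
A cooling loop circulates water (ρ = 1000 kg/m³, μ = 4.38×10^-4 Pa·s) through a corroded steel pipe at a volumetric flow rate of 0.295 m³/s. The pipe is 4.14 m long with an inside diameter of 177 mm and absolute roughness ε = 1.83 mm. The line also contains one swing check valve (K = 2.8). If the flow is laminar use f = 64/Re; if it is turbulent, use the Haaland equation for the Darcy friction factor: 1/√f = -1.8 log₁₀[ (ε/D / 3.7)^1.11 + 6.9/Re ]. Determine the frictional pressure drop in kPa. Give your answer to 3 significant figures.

Cross-sectional area A = πD²/4 = π(0.177)²/4 = 0.02461 m²; mean velocity V = Q/A = 0.295/0.02461 = 11.99 m/s.
Reynolds number Re = ρVD/μ = 1000 · 11.99 · 0.177 / 0.000438 = 4.845e+06.
Re > 4000 → turbulent. Relative roughness ε/D = 0.00183/0.177 = 0.0103. Haaland: 1/√f = -1.8 log₁₀[(0.0103/3.7)^1.11 + 6.9/4.845e+06] = -1.8 log₁₀[0.00146 + 1.42e-06] = 5.102, so f = 0.03842.
Total minor-loss coefficient ΣK = 1·2.8 = 2.8.
ΔP = [f·L/D + ΣK]·(ρV²/2) = [0.03842·4.14/0.177 + 2.8]·(1000·11.99²/2) = [0.8987 + 2.8]·7.187e+04 = 2.658e+05 Pa.
ΔP = 2.658e+05 Pa = 266 kPa.

ΔP ≈ 266 kPa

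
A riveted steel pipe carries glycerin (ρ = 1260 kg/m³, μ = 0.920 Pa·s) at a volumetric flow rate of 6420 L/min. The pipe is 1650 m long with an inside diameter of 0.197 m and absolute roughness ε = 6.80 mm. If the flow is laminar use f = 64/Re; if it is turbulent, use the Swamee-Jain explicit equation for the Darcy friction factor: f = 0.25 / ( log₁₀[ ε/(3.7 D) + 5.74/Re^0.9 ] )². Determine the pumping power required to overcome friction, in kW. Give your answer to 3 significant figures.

P ≈ 470 kW

Q = 6420 L/min = 6420/60000 = 0.107 m³/s.
Cross-sectional area A = πD²/4 = π(0.197)²/4 = 0.03048 m²; mean velocity V = Q/A = 0.107/0.03048 = 3.51 m/s.
Reynolds number Re = ρVD/μ = 1260 · 3.51 · 0.197 / 0.92 = 947.1.
Re < 2300 → laminar flow, so f = 64/Re = 64/947.1 = 0.06757 (the turbulent correlation is not needed).
Darcy-Weisbach: ΔP = f(L/D)(ρV²/2) = 0.06757·(1650/0.197)·(1260·3.51²/2) = 0.06757·8376·7764 = 4.394e+06 Pa.
Pumping power P = QΔP = 0.107·4.394e+06 = 470100 W = 470 kW.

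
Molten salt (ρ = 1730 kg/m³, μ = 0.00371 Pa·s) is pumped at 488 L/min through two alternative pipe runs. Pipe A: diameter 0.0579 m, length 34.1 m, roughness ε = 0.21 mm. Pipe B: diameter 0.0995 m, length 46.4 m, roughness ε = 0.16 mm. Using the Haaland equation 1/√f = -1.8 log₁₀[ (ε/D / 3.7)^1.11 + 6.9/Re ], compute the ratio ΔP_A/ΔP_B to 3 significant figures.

Pipe A: V = Q/A = 0.008133/0.002633 = 3.089 m/s; Re = 8.34e+04; ε/D = 0.00363; Haaland → f = 0.02891; ΔP_A = f(L/D)(ρV²/2) = 1.405e+05 Pa.
Pipe B: V = Q/A = 0.008133/0.007776 = 1.046 m/s; Re = 4.853e+04; ε/D = 0.00161; Haaland → f = 0.02542; ΔP_B = f(L/D)(ρV²/2) = 1.122e+04 Pa.
ΔP_A/ΔP_B = 1.405e+05/1.122e+04 = 12.5.

ΔP_A/ΔP_B ≈ 12.5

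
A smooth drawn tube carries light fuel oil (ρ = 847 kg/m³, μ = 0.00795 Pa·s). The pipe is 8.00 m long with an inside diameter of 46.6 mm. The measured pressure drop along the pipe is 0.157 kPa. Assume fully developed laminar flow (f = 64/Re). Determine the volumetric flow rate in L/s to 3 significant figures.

For laminar flow, f = 64/Re with Re = ρVD/μ, so Darcy-Weisbach reduces to ΔP = 32μLV/D². Solving for V: V = ΔP·D²/(32μL) = 157·(0.0466)²/(32·0.00795·8) = 0.1675 m/s.
Check: Re = ρVD/μ = 847·0.1675·0.0466/0.00795 = 831.7 < 2300, so the laminar assumption holds.
Q = V·A = 0.1675·(π/4·0.0466²) = 0.0002857 m³/s = 0.286 L/s.

Q ≈ 0.286 L/s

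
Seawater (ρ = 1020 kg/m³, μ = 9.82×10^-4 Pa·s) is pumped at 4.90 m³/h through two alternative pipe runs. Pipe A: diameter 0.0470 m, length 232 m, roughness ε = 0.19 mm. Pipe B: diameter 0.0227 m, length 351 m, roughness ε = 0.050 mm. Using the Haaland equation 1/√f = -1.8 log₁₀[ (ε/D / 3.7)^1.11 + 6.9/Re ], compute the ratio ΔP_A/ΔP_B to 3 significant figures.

ΔP_A/ΔP_B ≈ 0.0208

Pipe A: V = Q/A = 0.001361/0.001735 = 0.7845 m/s; Re = 3.83e+04; ε/D = 0.00404; Haaland → f = 0.03096; ΔP_A = f(L/D)(ρV²/2) = 4.797e+04 Pa.
Pipe B: V = Q/A = 0.001361/0.0004047 = 3.363 m/s; Re = 7.93e+04; ε/D = 0.0022; Haaland → f = 0.02584; ΔP_B = f(L/D)(ρV²/2) = 2.305e+06 Pa.
ΔP_A/ΔP_B = 4.797e+04/2.305e+06 = 0.0208.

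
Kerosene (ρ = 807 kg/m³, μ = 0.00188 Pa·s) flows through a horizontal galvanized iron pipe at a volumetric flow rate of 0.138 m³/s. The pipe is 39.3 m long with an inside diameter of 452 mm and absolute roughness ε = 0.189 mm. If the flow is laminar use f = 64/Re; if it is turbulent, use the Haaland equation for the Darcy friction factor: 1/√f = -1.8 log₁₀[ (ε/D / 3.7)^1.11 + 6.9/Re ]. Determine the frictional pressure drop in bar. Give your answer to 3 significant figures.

ΔP ≈ 0.00481 bar

Cross-sectional area A = πD²/4 = π(0.452)²/4 = 0.1605 m²; mean velocity V = Q/A = 0.138/0.1605 = 0.86 m/s.
Reynolds number Re = ρVD/μ = 807 · 0.86 · 0.452 / 0.00188 = 1.669e+05.
Re > 4000 → turbulent. Relative roughness ε/D = 0.000189/0.452 = 0.000418. Haaland: 1/√f = -1.8 log₁₀[(0.000418/3.7)^1.11 + 6.9/1.669e+05] = -1.8 log₁₀[4.16e-05 + 4.14e-05] = 7.346, so f = 0.01853.
Darcy-Weisbach: ΔP = f(L/D)(ρV²/2) = 0.01853·(39.3/0.452)·(807·0.86²/2) = 0.01853·86.95·298.4 = 480.8 Pa.
ΔP = 480.8 Pa = 0.00481 bar.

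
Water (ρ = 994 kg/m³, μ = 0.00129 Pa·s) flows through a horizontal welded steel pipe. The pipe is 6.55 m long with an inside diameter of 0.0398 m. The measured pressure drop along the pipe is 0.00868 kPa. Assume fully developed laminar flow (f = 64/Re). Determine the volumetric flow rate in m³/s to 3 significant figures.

Q ≈ 6.33×10^-5 m³/s

For laminar flow, f = 64/Re with Re = ρVD/μ, so Darcy-Weisbach reduces to ΔP = 32μLV/D². Solving for V: V = ΔP·D²/(32μL) = 8.68·(0.0398)²/(32·0.00129·6.55) = 0.05085 m/s.
Check: Re = ρVD/μ = 994·0.05085·0.0398/0.00129 = 1559 < 2300, so the laminar assumption holds.
Q = V·A = 0.05085·(π/4·0.0398²) = 6.326e-05 m³/s = 6.33×10^-5 m³/s.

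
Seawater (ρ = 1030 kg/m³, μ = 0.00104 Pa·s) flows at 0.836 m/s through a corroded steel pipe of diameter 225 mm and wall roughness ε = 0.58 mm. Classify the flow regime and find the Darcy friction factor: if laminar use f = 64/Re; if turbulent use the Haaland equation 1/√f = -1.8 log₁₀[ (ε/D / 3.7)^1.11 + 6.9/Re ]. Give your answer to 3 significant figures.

f ≈ 0.0258

Re = ρVD/μ = 1030·0.836·0.225/0.00104 = 1.863e+05.
Re > 4000 → turbulent. ε/D = 0.00058/0.225 = 0.00258; Haaland: 1/√f = -1.8 log₁₀[0.000313 + 3.7e-05] = 6.22, so f = 0.02585.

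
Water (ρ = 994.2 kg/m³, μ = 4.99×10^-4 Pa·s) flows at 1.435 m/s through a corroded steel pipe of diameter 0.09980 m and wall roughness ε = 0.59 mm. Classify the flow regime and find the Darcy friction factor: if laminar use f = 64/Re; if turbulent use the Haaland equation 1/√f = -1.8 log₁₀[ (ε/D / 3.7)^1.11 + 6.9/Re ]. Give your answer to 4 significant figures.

f ≈ 0.03231

Re = ρVD/μ = 994.2·1.435·0.0998/0.000499 = 2.853e+05.
Re > 4000 → turbulent. ε/D = 0.00059/0.0998 = 0.00591; Haaland: 1/√f = -1.8 log₁₀[0.000787 + 2.42e-05] = 5.564, so f = 0.03231.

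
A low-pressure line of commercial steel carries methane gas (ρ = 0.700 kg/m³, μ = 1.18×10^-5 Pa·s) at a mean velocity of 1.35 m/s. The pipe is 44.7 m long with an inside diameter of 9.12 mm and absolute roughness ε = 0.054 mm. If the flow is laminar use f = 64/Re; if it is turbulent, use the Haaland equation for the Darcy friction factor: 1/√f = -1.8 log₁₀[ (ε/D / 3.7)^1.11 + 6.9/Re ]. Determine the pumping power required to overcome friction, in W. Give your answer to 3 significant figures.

P ≈ 0.0242 W

Reynolds number Re = ρVD/μ = 0.7 · 1.35 · 0.00912 / 1.18e-05 = 730.4.
Re < 2300 → laminar flow, so f = 64/Re = 64/730.4 = 0.08763 (the turbulent correlation is not needed).
Darcy-Weisbach: ΔP = f(L/D)(ρV²/2) = 0.08763·(44.7/0.00912)·(0.7·1.35²/2) = 0.08763·4901·0.6379 = 274 Pa.
Q = V·A = 1.35·6.533e-05 = 8.819e-05 m³/s.
Pumping power P = QΔP = 8.819e-05·274 = 0.02416 W = 0.0242 W.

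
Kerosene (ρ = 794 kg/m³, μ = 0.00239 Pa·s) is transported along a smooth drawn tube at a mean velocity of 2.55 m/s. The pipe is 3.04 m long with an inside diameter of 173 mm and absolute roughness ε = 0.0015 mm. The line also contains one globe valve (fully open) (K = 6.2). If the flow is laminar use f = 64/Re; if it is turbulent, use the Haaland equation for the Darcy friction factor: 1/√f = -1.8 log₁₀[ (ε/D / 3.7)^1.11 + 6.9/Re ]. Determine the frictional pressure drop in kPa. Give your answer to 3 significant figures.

ΔP ≈ 16.8 kPa

Reynolds number Re = ρVD/μ = 794 · 2.55 · 0.173 / 0.00239 = 1.466e+05.
Re > 4000 → turbulent. Relative roughness ε/D = 1.5e-06/0.173 = 8.67e-06. Haaland: 1/√f = -1.8 log₁₀[(8.67e-06/3.7)^1.11 + 6.9/1.466e+05] = -1.8 log₁₀[5.63e-07 + 4.71e-05] = 7.78, so f = 0.01652.
Total minor-loss coefficient ΣK = 1·6.2 = 6.2.
ΔP = [f·L/D + ΣK]·(ρV²/2) = [0.01652·3.04/0.173 + 6.2]·(794·2.55²/2) = [0.2903 + 6.2]·2581 = 1.675e+04 Pa.
ΔP = 1.675e+04 Pa = 16.8 kPa.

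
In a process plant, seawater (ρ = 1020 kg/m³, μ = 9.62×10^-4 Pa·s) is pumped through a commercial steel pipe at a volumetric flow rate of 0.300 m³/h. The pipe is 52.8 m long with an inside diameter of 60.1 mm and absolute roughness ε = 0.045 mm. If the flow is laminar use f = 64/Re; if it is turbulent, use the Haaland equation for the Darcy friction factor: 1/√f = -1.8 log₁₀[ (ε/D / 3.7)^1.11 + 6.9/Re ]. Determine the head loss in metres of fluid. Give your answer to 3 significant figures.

Q = 0.300 m³/h = 0.300/3600 = 8.333e-05 m³/s.
Cross-sectional area A = πD²/4 = π(0.0601)²/4 = 0.002837 m²; mean velocity V = Q/A = 8.333e-05/0.002837 = 0.02938 m/s.
Reynolds number Re = ρVD/μ = 1020 · 0.02938 · 0.0601 / 0.000962 = 1872.
Re < 2300 → laminar flow, so f = 64/Re = 64/1872 = 0.03419 (the turbulent correlation is not needed).
Darcy-Weisbach: ΔP = f(L/D)(ρV²/2) = 0.03419·(52.8/0.0601)·(1020·0.02938²/2) = 0.03419·878.5·0.4401 = 13.22 Pa.
Head loss h_f = ΔP/(ρg) = 13.22/(1020·9.81) = 0.00132 m.

h_f ≈ 0.00132 m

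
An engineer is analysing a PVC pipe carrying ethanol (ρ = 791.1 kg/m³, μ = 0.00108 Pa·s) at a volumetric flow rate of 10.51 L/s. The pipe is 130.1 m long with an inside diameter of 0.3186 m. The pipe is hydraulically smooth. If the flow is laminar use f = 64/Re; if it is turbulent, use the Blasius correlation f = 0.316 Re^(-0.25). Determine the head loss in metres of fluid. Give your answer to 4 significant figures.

h_f ≈ 0.008631 m

Q = 10.51 L/s = 10.51/1000 = 0.01051 m³/s.
Cross-sectional area A = πD²/4 = π(0.3186)²/4 = 0.07972 m²; mean velocity V = Q/A = 0.01051/0.07972 = 0.1318 m/s.
Reynolds number Re = ρVD/μ = 791.1 · 0.1318 · 0.3186 / 0.00108 = 3.077e+04.
Re > 4000 → turbulent. Smooth-pipe (Blasius): f = 0.316 Re^(-0.25) = 0.316/(3.077e+04)^0.25 = 0.02386.
Darcy-Weisbach: ΔP = f(L/D)(ρV²/2) = 0.02386·(130.1/0.3186)·(791.1·0.1318²/2) = 0.02386·408.3·6.875 = 66.98 Pa.
Head loss h_f = ΔP/(ρg) = 66.98/(791.1·9.81) = 0.008631 m.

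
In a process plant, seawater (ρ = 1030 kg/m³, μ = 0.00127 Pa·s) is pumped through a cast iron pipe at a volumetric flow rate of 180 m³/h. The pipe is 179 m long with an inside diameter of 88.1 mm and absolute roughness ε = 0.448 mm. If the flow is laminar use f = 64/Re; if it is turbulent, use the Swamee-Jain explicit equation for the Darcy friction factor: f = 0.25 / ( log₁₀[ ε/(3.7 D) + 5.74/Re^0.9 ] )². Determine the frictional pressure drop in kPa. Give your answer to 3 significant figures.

Q = 180 m³/h = 180/3600 = 0.05 m³/s.
Cross-sectional area A = πD²/4 = π(0.0881)²/4 = 0.006096 m²; mean velocity V = Q/A = 0.05/0.006096 = 8.202 m/s.
Reynolds number Re = ρVD/μ = 1030 · 8.202 · 0.0881 / 0.00127 = 5.861e+05.
Re > 4000 → turbulent. Relative roughness ε/D = 0.000448/0.0881 = 0.00509. Swamee-Jain: f = 0.25/(log₁₀[0.00509/3.7 + 5.74/5.861e+05^0.9])² = 0.25/(log₁₀[0.00137 + 3.7e-05])² = 0.25/(-2.85)² = 0.03077.
Darcy-Weisbach: ΔP = f(L/D)(ρV²/2) = 0.03077·(179/0.0881)·(1030·8.202²/2) = 0.03077·2032·3.465e+04 = 2.166e+06 Pa.
ΔP = 2.166e+06 Pa = 2170 kPa.

ΔP ≈ 2170 kPa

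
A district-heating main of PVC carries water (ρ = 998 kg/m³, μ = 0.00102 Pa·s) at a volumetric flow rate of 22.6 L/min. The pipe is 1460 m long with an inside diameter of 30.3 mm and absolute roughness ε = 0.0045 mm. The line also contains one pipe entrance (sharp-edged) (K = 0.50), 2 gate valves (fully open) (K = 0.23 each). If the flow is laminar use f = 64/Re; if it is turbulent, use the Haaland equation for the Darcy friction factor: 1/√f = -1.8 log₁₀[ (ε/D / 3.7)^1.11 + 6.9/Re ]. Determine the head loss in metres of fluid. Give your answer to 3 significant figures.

Q = 22.6 L/min = 22.6/60000 = 0.0003767 m³/s.
Cross-sectional area A = πD²/4 = π(0.0303)²/4 = 0.0007211 m²; mean velocity V = Q/A = 0.0003767/0.0007211 = 0.5224 m/s.
Reynolds number Re = ρVD/μ = 998 · 0.5224 · 0.0303 / 0.00102 = 1.549e+04.
Re > 4000 → turbulent. Relative roughness ε/D = 4.5e-06/0.0303 = 0.000149. Haaland: 1/√f = -1.8 log₁₀[(0.000149/3.7)^1.11 + 6.9/1.549e+04] = -1.8 log₁₀[1.32e-05 + 0.000446] = 6.009, so f = 0.02769.
Total minor-loss coefficient ΣK = 1·0.5 + 2·0.23 = 0.96.
ΔP = [f·L/D + ΣK]·(ρV²/2) = [0.02769·1460/0.0303 + 0.96]·(998·0.5224²/2) = [1334 + 0.96]·136.2 = 1.818e+05 Pa.
Head loss h_f = ΔP/(ρg) = 1.818e+05/(998·9.81) = 18.6 m.

h_f ≈ 18.6 m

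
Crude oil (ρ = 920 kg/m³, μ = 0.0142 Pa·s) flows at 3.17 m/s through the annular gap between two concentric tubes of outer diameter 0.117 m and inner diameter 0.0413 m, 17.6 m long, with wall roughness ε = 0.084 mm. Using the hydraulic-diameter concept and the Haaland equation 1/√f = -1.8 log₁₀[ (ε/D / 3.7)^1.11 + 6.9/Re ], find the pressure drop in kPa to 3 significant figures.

Hydraulic diameter D_h = 4A/P = D_o - D_i = 0.117 - 0.0413 = 0.0757 m.
Re = ρVD_h/μ = 920·3.17·0.0757/0.0142 = 1.555e+04.
ε/D_h = 8.4e-05/0.0757 = 0.00111; Haaland gives 1/√f = -1.8 log₁₀[0.000123+0.000444] = 5.844, so f = 0.02928.
ΔP = f(L/D_h)(ρV²/2) = 0.02928·17.6/0.0757·4622 = 3.147e+04 Pa.
ΔP = 31.5 kPa.

ΔP ≈ 31.5 kPa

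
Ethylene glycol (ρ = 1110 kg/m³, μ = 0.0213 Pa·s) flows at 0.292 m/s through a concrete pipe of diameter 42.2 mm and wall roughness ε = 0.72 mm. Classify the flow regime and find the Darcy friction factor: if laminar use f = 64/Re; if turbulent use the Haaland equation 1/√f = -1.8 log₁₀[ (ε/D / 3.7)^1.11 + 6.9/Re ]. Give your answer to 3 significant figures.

f ≈ 0.0997

Re = ρVD/μ = 1110·0.292·0.0422/0.0213 = 642.2.
Re < 2300 → laminar, so f = 64/Re = 0.09966 (roughness is irrelevant in laminar flow).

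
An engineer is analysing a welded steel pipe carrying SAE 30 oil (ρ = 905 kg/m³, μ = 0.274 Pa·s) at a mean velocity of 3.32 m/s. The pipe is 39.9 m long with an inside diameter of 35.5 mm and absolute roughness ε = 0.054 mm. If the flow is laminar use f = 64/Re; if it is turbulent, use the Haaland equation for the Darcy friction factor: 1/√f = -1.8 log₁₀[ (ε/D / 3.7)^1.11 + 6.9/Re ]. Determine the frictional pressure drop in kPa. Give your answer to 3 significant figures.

ΔP ≈ 922 kPa

Reynolds number Re = ρVD/μ = 905 · 3.32 · 0.0355 / 0.274 = 389.3.
Re < 2300 → laminar flow, so f = 64/Re = 64/389.3 = 0.1644 (the turbulent correlation is not needed).
Darcy-Weisbach: ΔP = f(L/D)(ρV²/2) = 0.1644·(39.9/0.0355)·(905·3.32²/2) = 0.1644·1124·4988 = 9.216e+05 Pa.
ΔP = 9.216e+05 Pa = 922 kPa.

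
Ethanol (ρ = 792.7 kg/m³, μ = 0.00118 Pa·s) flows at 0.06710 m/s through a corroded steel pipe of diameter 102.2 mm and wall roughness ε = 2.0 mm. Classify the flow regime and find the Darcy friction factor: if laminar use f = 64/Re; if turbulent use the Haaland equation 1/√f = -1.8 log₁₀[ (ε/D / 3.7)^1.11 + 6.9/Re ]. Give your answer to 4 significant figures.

Re = ρVD/μ = 792.7·0.0671·0.1022/0.00118 = 4607.
Re > 4000 → turbulent. ε/D = 0.002/0.1022 = 0.0196; Haaland: 1/√f = -1.8 log₁₀[0.00297 + 0.0015] = 4.23, so f = 0.0559.

f ≈ 0.05590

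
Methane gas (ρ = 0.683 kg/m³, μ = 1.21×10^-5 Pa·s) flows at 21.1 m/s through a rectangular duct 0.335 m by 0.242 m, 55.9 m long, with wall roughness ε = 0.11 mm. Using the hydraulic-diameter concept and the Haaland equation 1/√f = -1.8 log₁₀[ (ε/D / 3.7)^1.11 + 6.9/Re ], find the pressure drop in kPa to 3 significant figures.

ΔP ≈ 0.522 kPa

Hydraulic diameter D_h = 4A/P = 4·(0.335·0.242)/(2·(0.335+0.242)) = 0.3243/1.154 = 0.281 m.
Re = ρVD_h/μ = 0.683·21.1·0.281/1.21e-05 = 3.347e+05.
ε/D_h = 0.00011/0.281 = 0.000391; Haaland gives 1/√f = -1.8 log₁₀[3.87e-05+2.06e-05] = 7.609, so f = 0.01727.
ΔP = f(L/D_h)(ρV²/2) = 0.01727·55.9/0.281·152 = 522.4 Pa.
ΔP = 0.522 kPa.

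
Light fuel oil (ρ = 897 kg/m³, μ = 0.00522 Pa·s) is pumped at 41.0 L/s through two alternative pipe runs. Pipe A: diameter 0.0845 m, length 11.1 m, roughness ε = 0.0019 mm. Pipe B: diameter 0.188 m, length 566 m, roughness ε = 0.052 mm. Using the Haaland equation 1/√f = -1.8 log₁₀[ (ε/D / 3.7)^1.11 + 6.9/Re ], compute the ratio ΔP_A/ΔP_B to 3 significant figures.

Pipe A: V = Q/A = 0.041/0.005608 = 7.311 m/s; Re = 1.062e+05; ε/D = 2.25e-05; Haaland → f = 0.01769; ΔP_A = f(L/D)(ρV²/2) = 5.572e+04 Pa.
Pipe B: V = Q/A = 0.041/0.02776 = 1.477 m/s; Re = 4.772e+04; ε/D = 0.000277; Haaland → f = 0.02175; ΔP_B = f(L/D)(ρV²/2) = 6.406e+04 Pa.
ΔP_A/ΔP_B = 5.572e+04/6.406e+04 = 0.870.

ΔP_A/ΔP_B ≈ 0.870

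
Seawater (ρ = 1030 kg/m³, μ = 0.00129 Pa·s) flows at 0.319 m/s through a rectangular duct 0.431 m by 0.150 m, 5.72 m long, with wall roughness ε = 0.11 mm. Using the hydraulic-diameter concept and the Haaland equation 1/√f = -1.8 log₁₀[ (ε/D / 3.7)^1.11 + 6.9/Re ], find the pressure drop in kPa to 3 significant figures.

ΔP ≈ 0.0293 kPa

Hydraulic diameter D_h = 4A/P = 4·(0.431·0.15)/(2·(0.431+0.15)) = 0.2586/1.162 = 0.2225 m.
Re = ρVD_h/μ = 1030·0.319·0.2225/0.00129 = 5.668e+04.
ε/D_h = 0.00011/0.2225 = 0.000494; Haaland gives 1/√f = -1.8 log₁₀[5.01e-05+0.000122] = 6.777, so f = 0.02177.
ΔP = f(L/D_h)(ρV²/2) = 0.02177·5.72/0.2225·52.41 = 29.33 Pa.
ΔP = 0.0293 kPa.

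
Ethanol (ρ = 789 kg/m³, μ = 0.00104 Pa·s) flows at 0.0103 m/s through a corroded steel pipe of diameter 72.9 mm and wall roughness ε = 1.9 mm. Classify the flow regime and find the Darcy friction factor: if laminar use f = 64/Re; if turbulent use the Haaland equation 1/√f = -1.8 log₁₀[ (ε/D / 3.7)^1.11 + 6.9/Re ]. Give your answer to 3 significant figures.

Re = ρVD/μ = 789·0.0103·0.0729/0.00104 = 569.7.
Re < 2300 → laminar, so f = 64/Re = 0.1123 (roughness is irrelevant in laminar flow).

f ≈ 0.112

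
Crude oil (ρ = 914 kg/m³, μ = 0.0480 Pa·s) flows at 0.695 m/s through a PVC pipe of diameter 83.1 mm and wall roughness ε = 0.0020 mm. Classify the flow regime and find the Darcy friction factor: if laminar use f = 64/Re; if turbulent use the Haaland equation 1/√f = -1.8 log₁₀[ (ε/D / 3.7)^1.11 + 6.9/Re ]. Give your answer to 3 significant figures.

f ≈ 0.0582

Re = ρVD/μ = 914·0.695·0.0831/0.048 = 1100.
Re < 2300 → laminar, so f = 64/Re = 0.0582 (roughness is irrelevant in laminar flow).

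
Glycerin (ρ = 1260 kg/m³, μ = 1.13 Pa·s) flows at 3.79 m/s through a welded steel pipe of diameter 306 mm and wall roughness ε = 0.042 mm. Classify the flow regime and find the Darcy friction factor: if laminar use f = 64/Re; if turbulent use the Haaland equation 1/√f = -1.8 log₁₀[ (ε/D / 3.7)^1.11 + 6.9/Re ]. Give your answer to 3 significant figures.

Re = ρVD/μ = 1260·3.79·0.306/1.13 = 1293.
Re < 2300 → laminar, so f = 64/Re = 0.04949 (roughness is irrelevant in laminar flow).

f ≈ 0.0495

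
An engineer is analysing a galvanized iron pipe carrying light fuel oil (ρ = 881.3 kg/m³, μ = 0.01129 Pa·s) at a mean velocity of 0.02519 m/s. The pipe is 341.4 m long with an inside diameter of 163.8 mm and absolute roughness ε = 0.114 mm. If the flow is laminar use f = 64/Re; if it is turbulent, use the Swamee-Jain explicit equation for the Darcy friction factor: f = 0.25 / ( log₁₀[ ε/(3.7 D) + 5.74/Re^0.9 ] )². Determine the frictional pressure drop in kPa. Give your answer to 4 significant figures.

Reynolds number Re = ρVD/μ = 881.3 · 0.02519 · 0.1638 / 0.0113 = 322.1.
Re < 2300 → laminar flow, so f = 64/Re = 64/322.1 = 0.1987 (the turbulent correlation is not needed).
Darcy-Weisbach: ΔP = f(L/D)(ρV²/2) = 0.1987·(341.4/0.1638)·(881.3·0.02519²/2) = 0.1987·2084·0.2796 = 115.8 Pa.
ΔP = 115.8 Pa = 0.1158 kPa.

ΔP ≈ 0.1158 kPa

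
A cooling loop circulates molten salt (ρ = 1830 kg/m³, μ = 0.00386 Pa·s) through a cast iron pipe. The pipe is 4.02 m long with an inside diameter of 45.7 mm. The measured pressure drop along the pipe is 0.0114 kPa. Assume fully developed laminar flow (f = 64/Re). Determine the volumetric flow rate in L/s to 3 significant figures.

For laminar flow, f = 64/Re with Re = ρVD/μ, so Darcy-Weisbach reduces to ΔP = 32μLV/D². Solving for V: V = ΔP·D²/(32μL) = 11.4·(0.0457)²/(32·0.00386·4.02) = 0.04795 m/s.
Check: Re = ρVD/μ = 1830·0.04795·0.0457/0.00386 = 1039 < 2300, so the laminar assumption holds.
Q = V·A = 0.04795·(π/4·0.0457²) = 7.865e-05 m³/s = 0.0786 L/s.

Q ≈ 0.0786 L/s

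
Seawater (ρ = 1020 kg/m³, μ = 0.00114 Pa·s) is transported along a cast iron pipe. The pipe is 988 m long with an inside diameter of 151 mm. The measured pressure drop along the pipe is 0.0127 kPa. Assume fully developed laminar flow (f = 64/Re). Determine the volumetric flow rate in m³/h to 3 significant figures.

For laminar flow, f = 64/Re with Re = ρVD/μ, so Darcy-Weisbach reduces to ΔP = 32μLV/D². Solving for V: V = ΔP·D²/(32μL) = 12.7·(0.151)²/(32·0.00114·988) = 0.008034 m/s.
Check: Re = ρVD/μ = 1020·0.008034·0.151/0.00114 = 1085 < 2300, so the laminar assumption holds.
Q = V·A = 0.008034·(π/4·0.151²) = 0.0001439 m³/s = 0.518 m³/h.

Q ≈ 0.518 m³/h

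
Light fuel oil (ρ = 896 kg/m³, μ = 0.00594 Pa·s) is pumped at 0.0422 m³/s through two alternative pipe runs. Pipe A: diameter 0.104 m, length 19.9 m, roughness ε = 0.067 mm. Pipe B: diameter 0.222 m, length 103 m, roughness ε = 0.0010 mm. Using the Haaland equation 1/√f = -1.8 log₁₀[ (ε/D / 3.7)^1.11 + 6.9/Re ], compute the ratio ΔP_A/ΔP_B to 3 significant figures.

Pipe A: V = Q/A = 0.0422/0.008495 = 4.968 m/s; Re = 7.793e+04; ε/D = 0.000644; Haaland → f = 0.02129; ΔP_A = f(L/D)(ρV²/2) = 4.504e+04 Pa.
Pipe B: V = Q/A = 0.0422/0.03871 = 1.09 m/s; Re = 3.651e+04; ε/D = 4.5e-06; Haaland → f = 0.02227; ΔP_B = f(L/D)(ρV²/2) = 5502 Pa.
ΔP_A/ΔP_B = 4.504e+04/5502 = 8.19.

ΔP_A/ΔP_B ≈ 8.19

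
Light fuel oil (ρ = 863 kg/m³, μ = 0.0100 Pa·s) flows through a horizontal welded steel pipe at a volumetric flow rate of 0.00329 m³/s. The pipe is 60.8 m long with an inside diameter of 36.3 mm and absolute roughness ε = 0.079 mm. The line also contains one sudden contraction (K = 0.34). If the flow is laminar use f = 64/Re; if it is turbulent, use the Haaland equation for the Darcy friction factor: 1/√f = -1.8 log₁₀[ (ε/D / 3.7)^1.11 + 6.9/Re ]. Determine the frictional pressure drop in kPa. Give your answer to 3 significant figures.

Cross-sectional area A = πD²/4 = π(0.0363)²/4 = 0.001035 m²; mean velocity V = Q/A = 0.00329/0.001035 = 3.179 m/s.
Reynolds number Re = ρVD/μ = 863 · 3.179 · 0.0363 / 0.01 = 9959.
Re > 4000 → turbulent. Relative roughness ε/D = 7.9e-05/0.0363 = 0.00218. Haaland: 1/√f = -1.8 log₁₀[(0.00218/3.7)^1.11 + 6.9/9959] = -1.8 log₁₀[0.00026 + 0.000693] = 5.438, so f = 0.03381.
Total minor-loss coefficient ΣK = 1·0.34 = 0.34.
ΔP = [f·L/D + ΣK]·(ρV²/2) = [0.03381·60.8/0.0363 + 0.34]·(863·3.179²/2) = [56.64 + 0.34]·4361 = 2.485e+05 Pa.
ΔP = 2.485e+05 Pa = 248 kPa.

ΔP ≈ 248 kPa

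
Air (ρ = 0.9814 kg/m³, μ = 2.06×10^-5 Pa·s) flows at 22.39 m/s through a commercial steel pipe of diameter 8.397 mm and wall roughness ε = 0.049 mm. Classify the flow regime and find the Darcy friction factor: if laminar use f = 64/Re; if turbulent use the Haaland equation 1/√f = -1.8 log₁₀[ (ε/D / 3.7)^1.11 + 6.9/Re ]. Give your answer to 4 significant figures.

f ≈ 0.03907

Re = ρVD/μ = 0.9814·22.39·0.008397/2.06e-05 = 8957.
Re > 4000 → turbulent. ε/D = 4.9e-05/0.008397 = 0.00584; Haaland: 1/√f = -1.8 log₁₀[0.000776 + 0.00077] = 5.059, so f = 0.03907.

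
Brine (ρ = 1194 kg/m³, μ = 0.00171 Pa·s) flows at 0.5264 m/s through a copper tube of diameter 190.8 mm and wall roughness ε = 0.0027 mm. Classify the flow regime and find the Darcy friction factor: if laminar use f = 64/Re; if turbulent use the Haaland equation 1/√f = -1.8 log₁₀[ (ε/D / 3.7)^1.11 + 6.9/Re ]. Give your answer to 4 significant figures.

f ≈ 0.01926

Re = ρVD/μ = 1194·0.5264·0.1908/0.00171 = 7.013e+04.
Re > 4000 → turbulent. ε/D = 2.7e-06/0.1908 = 1.42e-05; Haaland: 1/√f = -1.8 log₁₀[9.7e-07 + 9.84e-05] = 7.205, so f = 0.01926.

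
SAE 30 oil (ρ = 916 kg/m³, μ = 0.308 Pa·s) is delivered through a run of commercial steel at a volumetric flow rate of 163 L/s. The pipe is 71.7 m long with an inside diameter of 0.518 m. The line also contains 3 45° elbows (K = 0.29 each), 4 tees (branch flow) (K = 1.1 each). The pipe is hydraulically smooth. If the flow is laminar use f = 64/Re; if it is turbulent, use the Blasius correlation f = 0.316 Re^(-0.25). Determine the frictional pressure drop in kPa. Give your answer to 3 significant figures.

Q = 163 L/s = 163/1000 = 0.163 m³/s.
Cross-sectional area A = πD²/4 = π(0.518)²/4 = 0.2107 m²; mean velocity V = Q/A = 0.163/0.2107 = 0.7735 m/s.
Reynolds number Re = ρVD/μ = 916 · 0.7735 · 0.518 / 0.308 = 1192.
Re < 2300 → laminar flow, so f = 64/Re = 64/1192 = 0.05371 (the turbulent correlation is not needed).
Total minor-loss coefficient ΣK = 3·0.29 + 4·1.1 = 5.27.
ΔP = [f·L/D + ΣK]·(ρV²/2) = [0.05371·71.7/0.518 + 5.27]·(916·0.7735²/2) = [7.435 + 5.27]·274 = 3481 Pa.
ΔP = 3481 Pa = 3.48 kPa.

ΔP ≈ 3.48 kPa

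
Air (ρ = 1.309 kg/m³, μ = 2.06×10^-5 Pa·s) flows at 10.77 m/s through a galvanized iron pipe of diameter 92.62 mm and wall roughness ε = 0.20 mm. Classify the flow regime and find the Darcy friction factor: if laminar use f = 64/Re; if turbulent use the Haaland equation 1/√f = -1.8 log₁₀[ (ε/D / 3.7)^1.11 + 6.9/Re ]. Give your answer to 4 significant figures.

Re = ρVD/μ = 1.309·10.77·0.09262/2.06e-05 = 6.339e+04.
Re > 4000 → turbulent. ε/D = 0.0002/0.09262 = 0.00216; Haaland: 1/√f = -1.8 log₁₀[0.000257 + 0.000109] = 6.185, so f = 0.02614.

f ≈ 0.02614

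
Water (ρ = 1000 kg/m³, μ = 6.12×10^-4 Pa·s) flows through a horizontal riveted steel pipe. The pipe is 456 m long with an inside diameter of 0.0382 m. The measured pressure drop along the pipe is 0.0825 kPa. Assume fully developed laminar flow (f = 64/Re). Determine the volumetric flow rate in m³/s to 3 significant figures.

For laminar flow, f = 64/Re with Re = ρVD/μ, so Darcy-Weisbach reduces to ΔP = 32μLV/D². Solving for V: V = ΔP·D²/(32μL) = 82.5·(0.0382)²/(32·0.000612·456) = 0.01348 m/s.
Check: Re = ρVD/μ = 1000·0.01348·0.0382/0.000612 = 841.4 < 2300, so the laminar assumption holds.
Q = V·A = 0.01348·(π/4·0.0382²) = 1.545e-05 m³/s = 1.55×10^-5 m³/s.

Q ≈ 1.55×10^-5 m³/s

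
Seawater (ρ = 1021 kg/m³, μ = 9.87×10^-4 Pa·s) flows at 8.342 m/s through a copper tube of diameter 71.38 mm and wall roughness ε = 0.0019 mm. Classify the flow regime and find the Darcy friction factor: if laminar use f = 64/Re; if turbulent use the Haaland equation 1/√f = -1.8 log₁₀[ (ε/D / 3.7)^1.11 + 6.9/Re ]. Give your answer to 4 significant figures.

Re = ρVD/μ = 1021·8.342·0.07138/0.000987 = 6.16e+05.
Re > 4000 → turbulent. ε/D = 1.9e-06/0.07138 = 2.66e-05; Haaland: 1/√f = -1.8 log₁₀[1.96e-06 + 1.12e-05] = 8.785, so f = 0.01296.

f ≈ 0.01296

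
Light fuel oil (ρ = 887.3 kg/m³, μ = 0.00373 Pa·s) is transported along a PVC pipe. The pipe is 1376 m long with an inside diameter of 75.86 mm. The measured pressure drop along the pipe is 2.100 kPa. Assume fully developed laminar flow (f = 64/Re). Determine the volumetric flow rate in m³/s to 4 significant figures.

Q ≈ 3.326×10^-4 m³/s

For laminar flow, f = 64/Re with Re = ρVD/μ, so Darcy-Weisbach reduces to ΔP = 32μLV/D². Solving for V: V = ΔP·D²/(32μL) = 2100·(0.07586)²/(32·0.00373·1376) = 0.07358 m/s.
Check: Re = ρVD/μ = 887.3·0.07358·0.07586/0.00373 = 1328 < 2300, so the laminar assumption holds.
Q = V·A = 0.07358·(π/4·0.07586²) = 0.0003326 m³/s = 3.326×10^-4 m³/s.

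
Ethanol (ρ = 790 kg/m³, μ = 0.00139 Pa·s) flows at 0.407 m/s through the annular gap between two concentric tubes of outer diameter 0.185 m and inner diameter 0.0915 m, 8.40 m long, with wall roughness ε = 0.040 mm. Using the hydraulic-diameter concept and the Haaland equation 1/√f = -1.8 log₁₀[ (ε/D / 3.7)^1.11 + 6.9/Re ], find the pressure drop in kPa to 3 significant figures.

ΔP ≈ 0.153 kPa

Hydraulic diameter D_h = 4A/P = D_o - D_i = 0.185 - 0.0915 = 0.0935 m.
Re = ρVD_h/μ = 790·0.407·0.0935/0.00139 = 2.163e+04.
ε/D_h = 4e-05/0.0935 = 0.000428; Haaland gives 1/√f = -1.8 log₁₀[4.27e-05+0.000319] = 6.195, so f = 0.02606.
ΔP = f(L/D_h)(ρV²/2) = 0.02606·8.4/0.0935·65.43 = 153.2 Pa.
ΔP = 0.153 kPa.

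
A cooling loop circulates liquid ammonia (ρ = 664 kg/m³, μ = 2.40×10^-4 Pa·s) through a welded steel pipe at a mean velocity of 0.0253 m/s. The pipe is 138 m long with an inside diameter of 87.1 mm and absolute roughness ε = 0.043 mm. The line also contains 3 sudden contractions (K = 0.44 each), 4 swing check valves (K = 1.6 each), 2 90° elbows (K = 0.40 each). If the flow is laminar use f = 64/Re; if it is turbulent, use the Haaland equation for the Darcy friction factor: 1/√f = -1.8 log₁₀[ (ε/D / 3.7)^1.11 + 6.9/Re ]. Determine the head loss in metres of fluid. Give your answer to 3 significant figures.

h_f ≈ 0.00214 m

Reynolds number Re = ρVD/μ = 664 · 0.0253 · 0.0871 / 0.00024 = 6097.
Re > 4000 → turbulent. Relative roughness ε/D = 4.3e-05/0.0871 = 0.000494. Haaland: 1/√f = -1.8 log₁₀[(0.000494/3.7)^1.11 + 6.9/6097] = -1.8 log₁₀[5e-05 + 0.00113] = 5.269, so f = 0.03601.
Total minor-loss coefficient ΣK = 3·0.44 + 4·1.6 + 2·0.4 = 8.52.
ΔP = [f·L/D + ΣK]·(ρV²/2) = [0.03601·138/0.0871 + 8.52]·(664·0.0253²/2) = [57.06 + 8.52]·0.2125 = 13.94 Pa.
Head loss h_f = ΔP/(ρg) = 13.94/(664·9.81) = 0.00214 m.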